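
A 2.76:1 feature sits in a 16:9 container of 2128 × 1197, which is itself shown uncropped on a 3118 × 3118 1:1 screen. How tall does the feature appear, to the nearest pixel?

1130 px

Inside the 2128×1197 canvas the feature is width-limited at 2128.00 × 771.01.
The 16:9 canvas is width-limited in 3118×3118, giving 3118.00 × 1753.88; scale factor 1.4652.
The feature scales with it: height 771.01 × 1.4652 ≈ 1129.71.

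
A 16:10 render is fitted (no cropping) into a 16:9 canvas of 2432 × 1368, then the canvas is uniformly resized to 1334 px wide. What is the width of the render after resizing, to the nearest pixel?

1201 px

At 2432×1368 the render is height-limited, so width = 1368 × 16/10 ≈ 2188.80 px.
The frame scales by 1334/2432 = 0.5485; 2188.80 × 0.5485 ≈ 1200.60 px.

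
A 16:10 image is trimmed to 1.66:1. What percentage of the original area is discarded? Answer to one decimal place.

1.66:1 is wider than 16:10, so the crop keeps the full width and trims the height.
(1.600)/(1.660) ≈ 0.964 of the area survives, leaving 3.61% discarded.

3.6%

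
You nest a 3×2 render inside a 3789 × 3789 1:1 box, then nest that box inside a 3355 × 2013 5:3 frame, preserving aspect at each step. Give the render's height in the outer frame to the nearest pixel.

First fit — 3×2 into 3789×3789 spans the width: 3789.00 × 2526.00.
1:1 in 3355×2013: fills the height, so the intermediate becomes 2013.00 × 2013.00 — a scale of ×0.5313.
Applying the same ×0.5313: 2526.00 → 1342.00.

1342 px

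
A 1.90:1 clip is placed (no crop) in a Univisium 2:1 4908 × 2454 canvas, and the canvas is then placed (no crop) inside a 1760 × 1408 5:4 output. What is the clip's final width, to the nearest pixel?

1.90:1 in 4908×2454: fills the height, so the clip is 4662.60 × 2454.00.
Second fit — the Univisium 2:1 canvas into 1760×1408 spans the width: 1760.00 × 880.00 (×0.3586 from 4908×2454).
So the clip's width is 4662.60 × 0.3586 ≈ 1672.00.

1672 px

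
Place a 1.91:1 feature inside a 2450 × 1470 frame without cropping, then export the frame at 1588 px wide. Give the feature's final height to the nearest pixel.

In the 2450×1470 frame the feature fills the width: height = 2450 / 1.910 ≈ 1282.72 px.
The frame scales by 1588/2450 = 0.6482; 1282.72 × 0.6482 ≈ 831.41 px.

831 px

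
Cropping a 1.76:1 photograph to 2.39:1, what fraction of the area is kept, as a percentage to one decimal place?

The width stays; only height is cut (since 2.39:1 is wider than 1.76:1).
Area ratio = (1.760)/(2.390) = 73.64% retained.

73.6%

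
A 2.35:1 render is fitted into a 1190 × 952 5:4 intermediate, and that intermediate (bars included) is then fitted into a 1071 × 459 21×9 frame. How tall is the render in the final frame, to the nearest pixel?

Inside the 1190×952 canvas the render is width-limited at 1190.00 × 506.38.
5:4 in 1071×459: fills the height, so the intermediate becomes 573.75 × 459.00 — a scale of ×0.4821.
Applying the same ×0.4821: 506.38 → 244.15.

244 px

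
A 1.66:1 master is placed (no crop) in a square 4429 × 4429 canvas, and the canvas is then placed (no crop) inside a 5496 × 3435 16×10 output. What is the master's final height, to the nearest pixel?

2069 px

Inside the 4429×4429 canvas the master is width-limited at 4429.00 × 2668.07.
Second fit — the square canvas into 5496×3435 spans the height: 3435.00 × 3435.00 (×0.7756 from 4429×4429).
Applying the same ×0.7756: 2668.07 → 2069.28.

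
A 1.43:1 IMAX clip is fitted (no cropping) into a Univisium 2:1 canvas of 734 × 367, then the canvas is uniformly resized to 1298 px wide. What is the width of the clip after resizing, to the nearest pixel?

In the 734×367 frame the clip fills the height: width = 367 × 1.430 ≈ 524.81 px.
The frame scales by 1298/734 = 1.7684; 524.81 × 1.7684 ≈ 928.07 px.

928 px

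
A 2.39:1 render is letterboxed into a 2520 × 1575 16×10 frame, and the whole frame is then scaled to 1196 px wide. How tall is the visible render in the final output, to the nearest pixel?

500 px

At 2520×1575 the render is width-limited, so height = 2520 / 2.390 ≈ 1054.39 px.
Resizing to 1196 px wide multiplies everything by 0.4746: 1054.39 → 500.42 px.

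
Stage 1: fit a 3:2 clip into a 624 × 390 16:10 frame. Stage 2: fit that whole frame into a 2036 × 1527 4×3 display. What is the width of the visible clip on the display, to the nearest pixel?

Inside the 624×390 canvas the clip is height-limited at 585.00 × 390.00.
16:10 in 2036×1527: fills the width, so the intermediate becomes 2036.00 × 1272.50 — a scale of ×3.2628.
So the clip's width is 585.00 × 3.2628 ≈ 1908.75.

1909 px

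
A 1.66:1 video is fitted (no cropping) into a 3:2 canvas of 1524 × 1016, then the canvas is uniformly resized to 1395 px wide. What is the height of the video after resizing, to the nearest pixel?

840 px

Fitted into 1524×1016, the video spans the width; its height is 1524 / 1.660 ≈ 918.07 px.
Scaling 1524 → 1395 is ×0.9154, so the height becomes 918.07 × 0.9154 ≈ 840.36 px.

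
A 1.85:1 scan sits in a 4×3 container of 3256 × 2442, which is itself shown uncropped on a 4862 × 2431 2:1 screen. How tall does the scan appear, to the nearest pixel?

1.85:1 in 3256×2442: fills the width, so the scan is 3256.00 × 1760.00.
4×3 in 4862×2431: fills the height, so the intermediate becomes 3241.33 × 2431.00 — a scale of ×0.9955.
The scan scales with it: height 1760.00 × 0.9955 ≈ 1752.07.

1752 px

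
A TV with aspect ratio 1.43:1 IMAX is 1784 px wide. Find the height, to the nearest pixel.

1248 px

1784 / 1.430 = 1247.55.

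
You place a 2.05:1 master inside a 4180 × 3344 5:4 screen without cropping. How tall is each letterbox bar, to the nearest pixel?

2.05:1 is wider than 5:4, so it spans the full width.
That makes the image 2039.02 px tall (4180 / 2.050).
3344 − 2039.02 = 1304.98 px of bars (652.49 each).

652 px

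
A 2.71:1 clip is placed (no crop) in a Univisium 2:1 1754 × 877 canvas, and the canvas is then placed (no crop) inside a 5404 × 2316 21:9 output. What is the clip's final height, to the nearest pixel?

Inside the 1754×877 canvas the clip is width-limited at 1754.00 × 647.23.
Second fit — the Univisium 2:1 canvas into 5404×2316 spans the height: 4632.00 × 2316.00 (×2.6408 from 1754×877).
So the clip's height is 647.23 × 2.6408 ≈ 1709.23.

1709 px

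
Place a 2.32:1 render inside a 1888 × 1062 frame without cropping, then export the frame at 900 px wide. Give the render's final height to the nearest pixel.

388 px

Fitted into 1888×1062, the render spans the width; its height is 1888 / 2.320 ≈ 813.79 px.
The frame scales by 900/1888 = 0.4767; 813.79 × 0.4767 ≈ 387.93 px.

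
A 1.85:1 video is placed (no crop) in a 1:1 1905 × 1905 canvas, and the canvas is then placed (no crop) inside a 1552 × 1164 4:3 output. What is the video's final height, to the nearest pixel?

Inside the 1905×1905 canvas the video is width-limited at 1905.00 × 1029.73.
Second fit — the 1:1 canvas into 1552×1164 spans the height: 1164.00 × 1164.00 (×0.6110 from 1905×1905).
The video scales with it: height 1029.73 × 0.6110 ≈ 629.19.

629 px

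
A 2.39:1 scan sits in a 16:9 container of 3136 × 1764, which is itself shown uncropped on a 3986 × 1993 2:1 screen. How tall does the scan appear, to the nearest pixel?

2.39:1 in 3136×1764: fills the width, so the scan is 3136.00 × 1312.13.
16:9 in 3986×1993: fills the height, so the intermediate becomes 3543.11 × 1993.00 — a scale of ×1.1298.
The scan scales with it: height 1312.13 × 1.1298 ≈ 1482.47.

1482 px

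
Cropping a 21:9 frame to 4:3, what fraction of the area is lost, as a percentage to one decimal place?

4:3 is narrower than 21:9, so the crop keeps the full height and trims the width.
Fraction kept = (1.333)/(2.333) ≈ 57.14%, so 42.86% is lost.

42.9%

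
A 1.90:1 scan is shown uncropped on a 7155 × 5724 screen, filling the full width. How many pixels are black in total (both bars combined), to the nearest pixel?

14010996 pixels

Content height = 7155 / 1.900 ≈ 3765.7895 px.
5724 − 3765.7895 = 1958.2105 px of bars.
Bar area = 1958.2105 × 7155 ≈ 14010996 px.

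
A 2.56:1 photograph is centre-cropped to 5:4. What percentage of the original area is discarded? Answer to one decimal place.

The height stays; only width is cut (since 5:4 is narrower than 2.56:1).
Area ratio = (1.250)/(2.560) = 48.83%; the remaining 51.17% is cropped out.

51.2%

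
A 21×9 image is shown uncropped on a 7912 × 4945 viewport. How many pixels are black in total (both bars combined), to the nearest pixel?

12296378 pixels

Since 2.333 > 1.600, the image is width-limited.
The image is 7912 × 9/21 ≈ 3390.8571 px tall.
Leftover height: 4945 − 3390.8571 = 1554.1429 px.
Bar area = 1554.1429 × 7912 ≈ 12296378 px.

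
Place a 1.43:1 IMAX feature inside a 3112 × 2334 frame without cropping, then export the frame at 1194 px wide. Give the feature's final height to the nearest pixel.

835 px

Fitted into 3112×2334, the feature spans the width; its height is 3112 / 1.430 ≈ 2176.22 px.
Scaling 3112 → 1194 is ×0.3837, so the height becomes 2176.22 × 0.3837 ≈ 834.97 px.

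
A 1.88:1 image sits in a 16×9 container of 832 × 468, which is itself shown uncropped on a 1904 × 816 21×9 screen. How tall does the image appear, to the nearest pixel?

Inside the 832×468 canvas the image is width-limited at 832.00 × 442.55.
The 16×9 canvas is height-limited in 1904×816, giving 1450.67 × 816.00; scale factor 1.7436.
Applying the same ×1.7436: 442.55 → 771.63.

772 px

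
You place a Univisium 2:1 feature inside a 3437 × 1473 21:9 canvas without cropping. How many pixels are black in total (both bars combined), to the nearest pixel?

Since 2.000 < 2.333, the feature is height-limited.
The feature is 1473 × 2/1 ≈ 2946.0000 px wide.
Black = 3437 − 2946.0000 = 491.0000 px.
Bar area = 491.0000 × 1473 ≈ 723243 px.

723243 pixels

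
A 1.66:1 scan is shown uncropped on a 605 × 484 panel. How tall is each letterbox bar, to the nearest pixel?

1.66:1 is wider than 5:4, so it spans the full width.
That makes the image 364.46 px tall (605 / 1.660).
Black = 484 − 364.46 = 119.54 px, or 59.77 per bar.

60 px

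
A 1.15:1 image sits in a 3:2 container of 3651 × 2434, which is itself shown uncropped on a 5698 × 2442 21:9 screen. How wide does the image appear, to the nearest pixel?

Inside the 3651×2434 canvas the image is height-limited at 2799.10 × 2434.00.
Second fit — the 3:2 canvas into 5698×2442 spans the height: 3663.00 × 2442.00 (×1.0033 from 3651×2434).
So the image's width is 2799.10 × 1.0033 ≈ 2808.30.

2808 px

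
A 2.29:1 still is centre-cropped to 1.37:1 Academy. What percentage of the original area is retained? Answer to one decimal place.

59.8%

1.37:1 Academy is narrower than 2.29:1, so the crop keeps the full height and trims the width.
Area ratio = (1.370)/(2.290) = 59.83% retained.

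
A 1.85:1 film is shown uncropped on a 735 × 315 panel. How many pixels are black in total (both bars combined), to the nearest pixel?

Since 1.850 < 2.333, the film is height-limited.
The film is 315 × 1.850 ≈ 582.7500 px wide.
Black = 735 − 582.7500 = 152.2500 px.
Bar area = 152.2500 × 315 ≈ 47959 px.

47959 pixels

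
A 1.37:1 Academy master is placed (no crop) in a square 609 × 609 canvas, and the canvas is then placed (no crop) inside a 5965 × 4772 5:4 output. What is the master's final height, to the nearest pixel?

First fit — 1.37:1 Academy into 609×609 spans the width: 609.00 × 444.53.
The square canvas is height-limited in 5965×4772, giving 4772.00 × 4772.00; scale factor 7.8358.
The master scales with it: height 444.53 × 7.8358 ≈ 3483.21.

3483 px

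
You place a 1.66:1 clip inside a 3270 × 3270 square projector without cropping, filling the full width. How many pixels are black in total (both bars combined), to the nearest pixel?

4251394 pixels

Content height = 3270 / 1.660 ≈ 1969.8795 px.
Leftover height: 3270 − 1969.8795 = 1300.1205 px.
That's 1300.1205 × 3270 ≈ 4251394 black pixels.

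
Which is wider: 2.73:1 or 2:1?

2.73 and 2; 2.73 > 2.

2.73:1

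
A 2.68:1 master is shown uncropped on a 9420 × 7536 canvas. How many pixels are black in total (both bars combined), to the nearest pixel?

2.68:1 is wider than 5:4, so it spans the full width.
That makes the image 3514.9254 px tall (9420 / 2.680).
7536 − 3514.9254 = 4021.0746 px of bars.
That's 4021.0746 × 9420 ≈ 37878523 black pixels.

37878523 pixels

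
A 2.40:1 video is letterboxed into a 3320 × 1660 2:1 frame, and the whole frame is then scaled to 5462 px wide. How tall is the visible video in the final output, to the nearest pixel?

Fitted into 3320×1660, the video spans the width; its height is 3320 / 2.400 ≈ 1383.33 px.
Scaling 3320 → 5462 is ×1.6452, so the height becomes 1383.33 × 1.6452 ≈ 2275.83 px.

2276 px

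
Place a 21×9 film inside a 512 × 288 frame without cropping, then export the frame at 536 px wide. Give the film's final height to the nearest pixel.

230 px

Fitted into 512×288, the film spans the width; its height is 512 × 9/21 ≈ 219.43 px.
Scaling 512 → 536 is ×1.0469, so the height becomes 219.43 × 1.0469 ≈ 229.71 px.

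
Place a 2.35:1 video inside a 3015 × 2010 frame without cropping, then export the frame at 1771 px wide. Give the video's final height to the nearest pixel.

754 px

In the 3015×2010 frame the video fills the width: height = 3015 / 2.350 ≈ 1282.98 px.
Resizing to 1771 px wide multiplies everything by 0.5874: 1282.98 → 753.62 px.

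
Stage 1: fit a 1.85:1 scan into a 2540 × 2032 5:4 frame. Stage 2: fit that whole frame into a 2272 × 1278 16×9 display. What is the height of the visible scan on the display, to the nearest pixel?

864 px

First fit — 1.85:1 into 2540×2032 spans the width: 2540.00 × 1372.97.
Second fit — the 5:4 canvas into 2272×1278 spans the height: 1597.50 × 1278.00 (×0.6289 from 2540×2032).
So the scan's height is 1372.97 × 0.6289 ≈ 863.51.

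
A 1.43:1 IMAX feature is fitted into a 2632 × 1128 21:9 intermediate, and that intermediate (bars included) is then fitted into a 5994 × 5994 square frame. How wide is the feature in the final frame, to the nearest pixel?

Inside the 2632×1128 canvas the feature is height-limited at 1613.04 × 1128.00.
The 21:9 canvas is width-limited in 5994×5994, giving 5994.00 × 2568.86; scale factor 2.2774.
Applying the same ×2.2774: 1613.04 → 3673.47.

3673 px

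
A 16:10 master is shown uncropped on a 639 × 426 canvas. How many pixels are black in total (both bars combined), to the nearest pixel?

16:10 (1.600) > 3:2 (1.500), so the master fills the width.
That makes the image 399.3750 px tall (639 × 10/16).
Black = 426 − 399.3750 = 26.6250 px.
Bar area = 26.6250 × 639 ≈ 17013 px.

17013 pixels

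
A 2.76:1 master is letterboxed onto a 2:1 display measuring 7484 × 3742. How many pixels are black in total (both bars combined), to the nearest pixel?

7711557 pixels

2.76:1 is wider than 2:1, so it spans the full width.
That makes the image 2711.5942 px tall (7484 / 2.760).
3742 − 2711.5942 = 1030.4058 px of bars.
That's 1030.4058 × 7484 ≈ 7711557 black pixels.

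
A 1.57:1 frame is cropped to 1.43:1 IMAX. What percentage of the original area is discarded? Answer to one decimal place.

8.9%

1.43:1 IMAX is narrower than 1.57:1, so the crop keeps the full height and trims the width.
Fraction kept = (1.430)/(1.570) ≈ 91.08%, so 8.92% is lost.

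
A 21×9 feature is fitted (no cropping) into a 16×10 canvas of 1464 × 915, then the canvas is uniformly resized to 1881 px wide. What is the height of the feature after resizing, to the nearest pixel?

At 1464×915 the feature is width-limited, so height = 1464 × 9/21 ≈ 627.43 px.
Resizing to 1881 px wide multiplies everything by 1.2848: 627.43 → 806.14 px.

806 px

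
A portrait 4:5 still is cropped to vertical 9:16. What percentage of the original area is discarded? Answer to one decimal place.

The height stays; only width is cut (since vertical 9:16 is narrower than portrait 4:5).
(0.562)/(0.800) ≈ 0.703 of the area survives, leaving 29.69% discarded.

29.7%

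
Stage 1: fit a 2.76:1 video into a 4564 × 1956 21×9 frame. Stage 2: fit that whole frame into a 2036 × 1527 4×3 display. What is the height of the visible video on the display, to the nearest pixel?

738 px

2.76:1 in 4564×1956: fills the width, so the video is 4564.00 × 1653.62.
21×9 in 2036×1527: fills the width, so the intermediate becomes 2036.00 × 872.57 — a scale of ×0.4461.
Applying the same ×0.4461: 1653.62 → 737.68.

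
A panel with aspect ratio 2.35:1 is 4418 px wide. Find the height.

1880 px

At 2.35:1, 4418 / 2.350 ≈ 1880.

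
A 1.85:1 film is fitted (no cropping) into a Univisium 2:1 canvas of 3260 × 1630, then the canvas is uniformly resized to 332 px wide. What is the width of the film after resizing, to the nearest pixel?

Fitted into 3260×1630, the film spans the height; its width is 1630 × 1.850 ≈ 3015.50 px.
Scaling 3260 → 332 is ×0.1018, so the width becomes 3015.50 × 0.1018 ≈ 307.10 px.

307 px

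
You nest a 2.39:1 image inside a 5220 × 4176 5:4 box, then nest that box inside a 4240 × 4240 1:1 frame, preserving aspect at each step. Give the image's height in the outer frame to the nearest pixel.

Inside the 5220×4176 canvas the image is width-limited at 5220.00 × 2184.10.
The 5:4 canvas is width-limited in 4240×4240, giving 4240.00 × 3392.00; scale factor 0.8123.
The image scales with it: height 2184.10 × 0.8123 ≈ 1774.06.

1774 px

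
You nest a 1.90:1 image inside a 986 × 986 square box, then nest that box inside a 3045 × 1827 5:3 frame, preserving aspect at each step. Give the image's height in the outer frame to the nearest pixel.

First fit — 1.90:1 into 986×986 spans the width: 986.00 × 518.95.
Second fit — the square canvas into 3045×1827 spans the height: 1827.00 × 1827.00 (×1.8529 from 986×986).
Applying the same ×1.8529: 518.95 → 961.58.

962 px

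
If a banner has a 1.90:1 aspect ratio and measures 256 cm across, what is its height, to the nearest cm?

135 cm

At 1.90:1, 256 / 1.900 ≈ 134.74.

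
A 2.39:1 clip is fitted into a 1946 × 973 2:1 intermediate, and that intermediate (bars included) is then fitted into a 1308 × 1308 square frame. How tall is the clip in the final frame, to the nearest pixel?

547 px

First fit — 2.39:1 into 1946×973 spans the width: 1946.00 × 814.23.
The 2:1 canvas is width-limited in 1308×1308, giving 1308.00 × 654.00; scale factor 0.6721.
So the clip's height is 814.23 × 0.6721 ≈ 547.28.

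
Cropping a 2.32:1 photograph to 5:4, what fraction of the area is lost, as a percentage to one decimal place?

46.1%

Going from 2.32:1 to 5:4 means cutting width while keeping height.
Fraction kept = (1.250)/(2.320) ≈ 53.88%, so 46.12% is lost.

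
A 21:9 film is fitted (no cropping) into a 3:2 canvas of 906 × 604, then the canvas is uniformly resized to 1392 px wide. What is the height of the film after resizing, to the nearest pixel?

597 px

In the 906×604 frame the film fills the width: height = 906 × 9/21 ≈ 388.29 px.
Scaling 906 → 1392 is ×1.5364, so the height becomes 388.29 × 1.5364 ≈ 596.57 px.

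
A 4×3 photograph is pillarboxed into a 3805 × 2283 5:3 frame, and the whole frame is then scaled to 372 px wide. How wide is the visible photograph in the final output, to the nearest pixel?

At 3805×2283 the photograph is height-limited, so width = 2283 × 4/3 ≈ 3044.00 px.
Resizing to 372 px wide multiplies everything by 0.0978: 3044.00 → 297.60 px.

298 px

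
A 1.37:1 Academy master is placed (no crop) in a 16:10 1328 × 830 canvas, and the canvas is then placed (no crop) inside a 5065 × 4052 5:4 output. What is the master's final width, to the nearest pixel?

1.37:1 Academy in 1328×830: fills the height, so the master is 1137.10 × 830.00.
Second fit — the 16:10 canvas into 5065×4052 spans the width: 5065.00 × 3165.62 (×3.8140 from 1328×830).
Applying the same ×3.8140: 1137.10 → 4336.91.

4337 px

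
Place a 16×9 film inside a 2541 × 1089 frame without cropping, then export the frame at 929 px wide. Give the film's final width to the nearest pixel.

In the 2541×1089 frame the film fills the height: width = 1089 × 16/9 ≈ 1936.00 px.
Scaling 2541 → 929 is ×0.3656, so the width becomes 1936.00 × 0.3656 ≈ 707.81 px.

708 px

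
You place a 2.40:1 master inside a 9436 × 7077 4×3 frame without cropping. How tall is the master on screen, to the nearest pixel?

Since 2.400 > 1.333, the master is width-limited.
The master is 9436 / 2.400 ≈ 3931.67 px tall.

3932 px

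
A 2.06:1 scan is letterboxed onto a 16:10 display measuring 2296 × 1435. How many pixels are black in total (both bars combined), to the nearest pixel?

735723 pixels

2.06:1 is wider than 16:10, so it spans the full width.
That makes the image 1114.5631 px tall (2296 / 2.060).
Black = 1435 − 1114.5631 = 320.4369 px.
Across the 2296-px span: 320.4369 × 2296 ≈ 735723 px.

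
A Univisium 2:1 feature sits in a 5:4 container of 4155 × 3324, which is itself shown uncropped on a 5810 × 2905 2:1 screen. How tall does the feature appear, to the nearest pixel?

1816 px

First fit — Univisium 2:1 into 4155×3324 spans the width: 4155.00 × 2077.50.
Second fit — the 5:4 canvas into 5810×2905 spans the height: 3631.25 × 2905.00 (×0.8739 from 4155×3324).
Applying the same ×0.8739: 2077.50 → 1815.62.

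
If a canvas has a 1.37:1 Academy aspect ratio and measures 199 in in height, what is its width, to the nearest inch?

Width = 199 × 1.370 = 272.63.

273 in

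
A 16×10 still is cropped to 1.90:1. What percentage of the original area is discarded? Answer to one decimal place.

1.90:1 is wider than 16×10, so the crop keeps the full width and trims the height.
(1.600)/(1.900) ≈ 0.842 of the area survives, leaving 15.79% discarded.

15.8%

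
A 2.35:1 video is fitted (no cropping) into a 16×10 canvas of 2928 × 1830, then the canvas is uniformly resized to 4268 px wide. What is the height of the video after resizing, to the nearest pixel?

1816 px

At 2928×1830 the video is width-limited, so height = 2928 / 2.350 ≈ 1245.96 px.
Resizing to 4268 px wide multiplies everything by 1.4577: 1245.96 → 1816.17 px.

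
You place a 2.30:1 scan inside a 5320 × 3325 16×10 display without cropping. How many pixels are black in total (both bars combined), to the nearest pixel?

5383609 pixels

2.30:1 is wider than 16×10, so it spans the full width.
That makes the image 2313.0435 px tall (5320 / 2.300).
Black = 3325 − 2313.0435 = 1011.9565 px.
That's 1011.9565 × 5320 ≈ 5383609 black pixels.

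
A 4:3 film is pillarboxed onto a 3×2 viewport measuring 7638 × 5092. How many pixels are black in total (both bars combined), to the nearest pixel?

4321411 pixels

4:3 is narrower than 3×2, so it spans the full height.
The film is 5092 × 4/3 ≈ 6789.3333 px wide.
Black = 7638 − 6789.3333 = 848.6667 px.
That's 848.6667 × 5092 ≈ 4321411 black pixels.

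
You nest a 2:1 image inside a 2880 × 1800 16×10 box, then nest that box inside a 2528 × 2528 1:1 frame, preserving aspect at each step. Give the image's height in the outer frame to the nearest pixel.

2:1 in 2880×1800: fills the width, so the image is 2880.00 × 1440.00.
Second fit — the 16×10 canvas into 2528×2528 spans the width: 2528.00 × 1580.00 (×0.8778 from 2880×1800).
The image scales with it: height 1440.00 × 0.8778 ≈ 1264.00.

1264 px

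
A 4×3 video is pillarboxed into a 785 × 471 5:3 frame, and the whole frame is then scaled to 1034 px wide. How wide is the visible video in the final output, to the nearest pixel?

Fitted into 785×471, the video spans the height; its width is 471 × 4/3 ≈ 628.00 px.
Scaling 785 → 1034 is ×1.3172, so the width becomes 628.00 × 1.3172 ≈ 827.20 px.

827 px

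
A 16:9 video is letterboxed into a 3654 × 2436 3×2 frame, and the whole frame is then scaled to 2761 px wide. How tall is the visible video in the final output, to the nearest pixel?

1553 px

At 3654×2436 the video is width-limited, so height = 3654 × 9/16 ≈ 2055.38 px.
Resizing to 2761 px wide multiplies everything by 0.7556: 2055.38 → 1553.06 px.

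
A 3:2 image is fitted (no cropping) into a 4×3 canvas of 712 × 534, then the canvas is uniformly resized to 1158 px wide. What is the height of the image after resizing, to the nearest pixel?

Fitted into 712×534, the image spans the width; its height is 712 × 2/3 ≈ 474.67 px.
Scaling 712 → 1158 is ×1.6264, so the height becomes 474.67 × 1.6264 ≈ 772.00 px.

772 px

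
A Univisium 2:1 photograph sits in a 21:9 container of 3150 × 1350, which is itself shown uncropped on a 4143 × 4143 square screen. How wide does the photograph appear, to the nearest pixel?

First fit — Univisium 2:1 into 3150×1350 spans the height: 2700.00 × 1350.00.
Second fit — the 21:9 canvas into 4143×4143 spans the width: 4143.00 × 1775.57 (×1.3152 from 3150×1350).
So the photograph's width is 2700.00 × 1.3152 ≈ 3551.14.

3551 px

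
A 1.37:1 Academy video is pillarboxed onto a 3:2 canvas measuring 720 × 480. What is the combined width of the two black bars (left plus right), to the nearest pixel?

62 px

1.37:1 Academy (1.370) < 3:2 (1.500), so the video fills the height.
Content width = 480 × 1.370 ≈ 657.60 px.
720 − 657.60 = 62.40 px of bars.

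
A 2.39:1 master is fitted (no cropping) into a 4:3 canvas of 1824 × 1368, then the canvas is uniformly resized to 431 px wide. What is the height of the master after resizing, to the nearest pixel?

180 px

Fitted into 1824×1368, the master spans the width; its height is 1824 / 2.390 ≈ 763.18 px.
The frame scales by 431/1824 = 0.2363; 763.18 × 0.2363 ≈ 180.33 px.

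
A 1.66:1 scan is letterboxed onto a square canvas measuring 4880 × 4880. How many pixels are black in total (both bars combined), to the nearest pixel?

Since 1.660 > 1.000, the scan is width-limited.
Content height = 4880 / 1.660 ≈ 2939.7590 px.
Black = 4880 − 2939.7590 = 1940.2410 px.
Bar area = 1940.2410 × 4880 ≈ 9468376 px.

9468376 pixels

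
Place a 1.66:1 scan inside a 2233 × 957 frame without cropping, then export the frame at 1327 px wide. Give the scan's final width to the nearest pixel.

944 px

At 2233×957 the scan is height-limited, so width = 957 × 1.660 ≈ 1588.62 px.
Scaling 2233 → 1327 is ×0.5943, so the width becomes 1588.62 × 0.5943 ≈ 944.07 px.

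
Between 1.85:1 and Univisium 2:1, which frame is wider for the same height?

Univisium 2:1

1.85 and Univisium 2:1 = 2; 2 > 1.85.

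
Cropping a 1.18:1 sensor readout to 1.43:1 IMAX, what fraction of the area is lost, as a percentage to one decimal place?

The width stays; only height is cut (since 1.43:1 IMAX is wider than 1.18:1).
Fraction kept = (1.180)/(1.430) ≈ 82.52%, so 17.48% is lost.

17.5%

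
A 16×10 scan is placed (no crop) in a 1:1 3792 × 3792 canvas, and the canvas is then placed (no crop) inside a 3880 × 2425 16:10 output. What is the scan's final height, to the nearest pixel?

1516 px

16×10 in 3792×3792: fills the width, so the scan is 3792.00 × 2370.00.
1:1 in 3880×2425: fills the height, so the intermediate becomes 2425.00 × 2425.00 — a scale of ×0.6395.
Applying the same ×0.6395: 2370.00 → 1515.62.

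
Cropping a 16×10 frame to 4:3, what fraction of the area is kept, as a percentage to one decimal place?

83.3%

Going from 16×10 to 4:3 means cutting width while keeping height.
Area ratio = (1.333)/(1.600) = 83.33% retained.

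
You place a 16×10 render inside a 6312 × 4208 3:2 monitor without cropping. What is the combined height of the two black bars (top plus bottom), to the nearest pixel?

16×10 (1.600) > 3:2 (1.500), so the render fills the width.
Content height = 6312 × 10/16 ≈ 3945.00 px.
4208 − 3945.00 = 263.00 px of bars.

263 px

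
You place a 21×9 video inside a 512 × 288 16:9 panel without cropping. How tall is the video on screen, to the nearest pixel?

21×9 (2.333) > 16:9 (1.778), so the video fills the width.
That makes the image 219.43 px tall (512 × 9/21).

219 px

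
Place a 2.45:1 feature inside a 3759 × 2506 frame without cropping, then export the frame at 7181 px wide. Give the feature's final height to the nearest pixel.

2931 px

In the 3759×2506 frame the feature fills the width: height = 3759 / 2.450 ≈ 1534.29 px.
Resizing to 7181 px wide multiplies everything by 1.9103: 1534.29 → 2931.02 px.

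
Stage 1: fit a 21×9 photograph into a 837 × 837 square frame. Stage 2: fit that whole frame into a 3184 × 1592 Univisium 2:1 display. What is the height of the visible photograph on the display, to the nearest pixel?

Inside the 837×837 canvas the photograph is width-limited at 837.00 × 358.71.
Second fit — the square canvas into 3184×1592 spans the height: 1592.00 × 1592.00 (×1.9020 from 837×837).
Applying the same ×1.9020: 358.71 → 682.29.

682 px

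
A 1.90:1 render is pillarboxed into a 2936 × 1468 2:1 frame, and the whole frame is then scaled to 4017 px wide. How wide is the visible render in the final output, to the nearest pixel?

At 2936×1468 the render is height-limited, so width = 1468 × 1.900 ≈ 2789.20 px.
Scaling 2936 → 4017 is ×1.3682, so the width becomes 2789.20 × 1.3682 ≈ 3816.15 px.

3816 px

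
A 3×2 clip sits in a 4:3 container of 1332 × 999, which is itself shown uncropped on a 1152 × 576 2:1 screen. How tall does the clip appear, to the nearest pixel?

3×2 in 1332×999: fills the width, so the clip is 1332.00 × 888.00.
Second fit — the 4:3 canvas into 1152×576 spans the height: 768.00 × 576.00 (×0.5766 from 1332×999).
The clip scales with it: height 888.00 × 0.5766 ≈ 512.00.

512 px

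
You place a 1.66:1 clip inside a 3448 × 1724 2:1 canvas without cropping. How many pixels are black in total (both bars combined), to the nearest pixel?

1010540 pixels

Since 1.660 < 2.000, the clip is height-limited.
That makes the image 2861.8400 px wide (1724 × 1.660).
3448 − 2861.8400 = 586.1600 px of bars.
Across the 1724-px span: 586.1600 × 1724 ≈ 1010540 px.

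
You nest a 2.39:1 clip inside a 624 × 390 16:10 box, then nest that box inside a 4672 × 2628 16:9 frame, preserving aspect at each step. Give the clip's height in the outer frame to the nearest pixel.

1759 px

First fit — 2.39:1 into 624×390 spans the width: 624.00 × 261.09.
16:10 in 4672×2628: fills the height, so the intermediate becomes 4204.80 × 2628.00 — a scale of ×6.7385.
So the clip's height is 261.09 × 6.7385 ≈ 1759.33.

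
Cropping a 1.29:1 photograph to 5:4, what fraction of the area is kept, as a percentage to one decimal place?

96.9%

The height stays; only width is cut (since 5:4 is narrower than 1.29:1).
Fraction kept = (1.250)/(1.290) ≈ 96.90%.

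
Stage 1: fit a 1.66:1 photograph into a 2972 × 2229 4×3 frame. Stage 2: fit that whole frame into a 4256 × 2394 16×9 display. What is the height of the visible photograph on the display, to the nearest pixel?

1.66:1 in 2972×2229: fills the width, so the photograph is 2972.00 × 1790.36.
The 4×3 canvas is height-limited in 4256×2394, giving 3192.00 × 2394.00; scale factor 1.0740.
The photograph scales with it: height 1790.36 × 1.0740 ≈ 1922.89.

1923 px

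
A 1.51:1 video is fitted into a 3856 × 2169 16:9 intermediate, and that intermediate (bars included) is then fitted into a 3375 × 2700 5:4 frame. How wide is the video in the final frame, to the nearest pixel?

1.51:1 in 3856×2169: fills the height, so the video is 3275.19 × 2169.00.
The 16:9 canvas is width-limited in 3375×2700, giving 3375.00 × 1898.44; scale factor 0.8753.
Applying the same ×0.8753: 3275.19 → 2866.64.

2867 px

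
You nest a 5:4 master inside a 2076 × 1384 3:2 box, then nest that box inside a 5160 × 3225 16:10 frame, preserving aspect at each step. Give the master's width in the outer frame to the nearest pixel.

First fit — 5:4 into 2076×1384 spans the height: 1730.00 × 1384.00.
The 3:2 canvas is height-limited in 5160×3225, giving 4837.50 × 3225.00; scale factor 2.3302.
So the master's width is 1730.00 × 2.3302 ≈ 4031.25.

4031 px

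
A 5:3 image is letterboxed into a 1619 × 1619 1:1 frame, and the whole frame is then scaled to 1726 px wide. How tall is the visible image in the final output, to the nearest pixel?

1036 px

Fitted into 1619×1619, the image spans the width; its height is 1619 × 3/5 ≈ 971.40 px.
Resizing to 1726 px wide multiplies everything by 1.0661: 971.40 → 1035.60 px.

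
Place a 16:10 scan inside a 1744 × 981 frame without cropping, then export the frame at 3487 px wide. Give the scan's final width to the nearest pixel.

In the 1744×981 frame the scan fills the height: width = 981 × 16/10 ≈ 1569.60 px.
Scaling 1744 → 3487 is ×1.9994, so the width becomes 1569.60 × 1.9994 ≈ 3138.30 px.

3138 px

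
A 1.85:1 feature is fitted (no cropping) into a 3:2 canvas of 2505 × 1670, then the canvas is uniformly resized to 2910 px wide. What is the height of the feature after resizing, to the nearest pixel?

Fitted into 2505×1670, the feature spans the width; its height is 2505 / 1.850 ≈ 1354.05 px.
Resizing to 2910 px wide multiplies everything by 1.1617: 1354.05 → 1572.97 px.

1573 px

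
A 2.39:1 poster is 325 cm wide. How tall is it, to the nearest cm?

Height = 325 / 2.390 = 135.98.

136 cm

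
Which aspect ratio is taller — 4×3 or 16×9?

4×3 = 1.333 and 16×9 = 1.778; 1.778 > 1.333. The smaller width-to-height ratio is the taller frame.

4×3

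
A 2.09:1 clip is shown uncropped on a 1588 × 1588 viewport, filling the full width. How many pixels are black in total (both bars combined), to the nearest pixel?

1315168 pixels

The clip is 1588 / 2.090 ≈ 759.8086 px tall.
Leftover height: 1588 − 759.8086 = 828.1914 px.
Across the 1588-px span: 828.1914 × 1588 ≈ 1315168 px.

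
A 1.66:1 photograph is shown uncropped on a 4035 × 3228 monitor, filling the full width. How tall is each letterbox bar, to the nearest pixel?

The photograph is 4035 / 1.660 ≈ 2430.72 px tall.
Black = 3228 − 2430.72 = 797.28 px, or 398.64 per bar.

399 px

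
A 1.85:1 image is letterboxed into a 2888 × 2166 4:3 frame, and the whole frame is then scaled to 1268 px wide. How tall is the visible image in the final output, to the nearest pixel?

Fitted into 2888×2166, the image spans the width; its height is 2888 / 1.850 ≈ 1561.08 px.
Scaling 2888 → 1268 is ×0.4391, so the height becomes 1561.08 × 0.4391 ≈ 685.41 px.

685 px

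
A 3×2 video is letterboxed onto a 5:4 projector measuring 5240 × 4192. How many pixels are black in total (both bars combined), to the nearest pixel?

3×2 is wider than 5:4, so it spans the full width.
That makes the image 3493.3333 px tall (5240 × 2/3).
Black = 4192 − 3493.3333 = 698.6667 px.
That's 698.6667 × 5240 ≈ 3661013 black pixels.

3661013 pixels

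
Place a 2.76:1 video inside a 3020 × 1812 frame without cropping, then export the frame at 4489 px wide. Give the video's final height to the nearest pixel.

At 3020×1812 the video is width-limited, so height = 3020 / 2.760 ≈ 1094.20 px.
Scaling 3020 → 4489 is ×1.4864, so the height becomes 1094.20 × 1.4864 ≈ 1626.45 px.

1626 px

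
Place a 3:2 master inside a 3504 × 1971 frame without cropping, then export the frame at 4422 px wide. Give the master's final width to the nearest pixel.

3731 px

At 3504×1971 the master is height-limited, so width = 1971 × 3/2 ≈ 2956.50 px.
The frame scales by 4422/3504 = 1.2620; 2956.50 × 1.2620 ≈ 3731.06 px.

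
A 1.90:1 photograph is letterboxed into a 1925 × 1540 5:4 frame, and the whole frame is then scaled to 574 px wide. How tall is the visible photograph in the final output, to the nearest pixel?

302 px

Fitted into 1925×1540, the photograph spans the width; its height is 1925 / 1.900 ≈ 1013.16 px.
Resizing to 574 px wide multiplies everything by 0.2982: 1013.16 → 302.11 px.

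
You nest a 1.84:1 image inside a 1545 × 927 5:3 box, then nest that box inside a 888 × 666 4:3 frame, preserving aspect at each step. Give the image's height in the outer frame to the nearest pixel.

Inside the 1545×927 canvas the image is width-limited at 1545.00 × 839.67.
The 5:3 canvas is width-limited in 888×666, giving 888.00 × 532.80; scale factor 0.5748.
Applying the same ×0.5748: 839.67 → 482.61.

483 px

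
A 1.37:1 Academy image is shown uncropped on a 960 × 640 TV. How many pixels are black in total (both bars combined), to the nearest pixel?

1.37:1 Academy is narrower than 3:2, so it spans the full height.
The image is 640 × 1.370 ≈ 876.8000 px wide.
960 − 876.8000 = 83.2000 px of bars.
Across the 640-px span: 83.2000 × 640 ≈ 53248 px.

53248 pixels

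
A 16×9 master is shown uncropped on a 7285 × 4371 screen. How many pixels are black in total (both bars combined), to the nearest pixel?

1990171 pixels

16×9 (1.778) > 5:3 (1.667), so the master fills the width.
Content height = 7285 × 9/16 ≈ 4097.8125 px.
Black = 4371 − 4097.8125 = 273.1875 px.
That's 273.1875 × 7285 ≈ 1990171 black pixels.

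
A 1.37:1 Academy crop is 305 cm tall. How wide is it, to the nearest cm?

418 cm

Width = 305 × 1.370 = 417.85.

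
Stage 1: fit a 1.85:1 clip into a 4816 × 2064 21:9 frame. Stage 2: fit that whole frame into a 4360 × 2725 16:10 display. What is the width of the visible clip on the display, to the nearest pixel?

3457 px

First fit — 1.85:1 into 4816×2064 spans the height: 3818.40 × 2064.00.
Second fit — the 21:9 canvas into 4360×2725 spans the width: 4360.00 × 1868.57 (×0.9053 from 4816×2064).
Applying the same ×0.9053: 3818.40 → 3456.86.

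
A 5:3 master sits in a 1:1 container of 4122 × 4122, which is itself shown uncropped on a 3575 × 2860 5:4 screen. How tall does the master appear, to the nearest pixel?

1716 px

Inside the 4122×4122 canvas the master is width-limited at 4122.00 × 2473.20.
The 1:1 canvas is height-limited in 3575×2860, giving 2860.00 × 2860.00; scale factor 0.6938.
Applying the same ×0.6938: 2473.20 → 1716.00.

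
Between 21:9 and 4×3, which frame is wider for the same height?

21:9 = 2.333 and 4×3 = 1.333; 2.333 > 1.333.

21:9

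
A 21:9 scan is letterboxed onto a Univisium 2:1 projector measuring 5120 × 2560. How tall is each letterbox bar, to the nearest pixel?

183 px

21:9 is wider than Univisium 2:1, so it spans the full width.
Content height = 5120 × 9/21 ≈ 2194.29 px.
Leftover height: 2560 − 2194.29 = 365.71 px → 182.86 each side.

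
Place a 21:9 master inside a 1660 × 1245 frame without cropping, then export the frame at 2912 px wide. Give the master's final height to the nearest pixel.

1248 px

Fitted into 1660×1245, the master spans the width; its height is 1660 × 9/21 ≈ 711.43 px.
The frame scales by 2912/1660 = 1.7542; 711.43 × 1.7542 ≈ 1248.00 px.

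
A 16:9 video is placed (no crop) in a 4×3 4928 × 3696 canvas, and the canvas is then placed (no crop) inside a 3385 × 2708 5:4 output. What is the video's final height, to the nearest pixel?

Inside the 4928×3696 canvas the video is width-limited at 4928.00 × 2772.00.
Second fit — the 4×3 canvas into 3385×2708 spans the width: 3385.00 × 2538.75 (×0.6869 from 4928×3696).
So the video's height is 2772.00 × 0.6869 ≈ 1904.06.

1904 px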